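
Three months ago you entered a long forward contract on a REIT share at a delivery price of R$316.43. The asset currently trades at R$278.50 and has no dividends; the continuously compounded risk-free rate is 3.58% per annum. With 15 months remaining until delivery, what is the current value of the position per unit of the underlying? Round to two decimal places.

-R$24.08

Current fair forward for the remaining 15 months: F = S·e^(r·T), r = 0.0358
F = 278.50 · e^(0.0358 × 15/12) = 278.50 × 1.045766 = 291.2458
Value of long forward = (F − K)·e^(−rT) = (291.2458 − 316.43) · e^(−0.0358·15/12)
= -25.1842 × 0.956237 = -24.08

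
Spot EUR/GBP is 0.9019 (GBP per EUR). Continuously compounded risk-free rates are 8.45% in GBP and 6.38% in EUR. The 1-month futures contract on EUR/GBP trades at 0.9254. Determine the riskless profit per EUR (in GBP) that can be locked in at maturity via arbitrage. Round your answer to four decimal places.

Fair futures: F* = S·e^(carry·T), with carry = (r_GBP − r_EUR) = 0.0845 − 0.0638 = 0.0207
F* = 0.9019 · e^(0.0207 × 1/12) = 0.9019 · e^0.001725 = 0.9019 × 1.001726 = 0.9035
Market 0.9254 > fair 0.9035: forward overpriced → cash-and-carry (buy spot, short the forward).
At maturity, profit = |F_mkt − F*| = |0.9254 − 0.9035| = 0.0219 per EUR (in GBP)

0.0219 per EUR (in GBP)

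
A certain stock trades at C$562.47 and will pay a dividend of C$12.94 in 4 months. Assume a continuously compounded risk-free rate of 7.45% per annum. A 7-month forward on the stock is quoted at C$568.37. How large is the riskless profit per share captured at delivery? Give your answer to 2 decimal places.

C$5.90 per share

PV(dividends) I = 12.94·e^(−0.0745·4/12) = 12.6226
Fair forward F* = (S − I)·e^(rT) = (562.47 − 12.6226)·e^0.043458 = 549.8474 × 1.044416 = 574.2694
Market C$568.37 < fair 574.2694: forward underpriced → reverse cash-and-carry (short the stock, invest proceeds at r, pay the dividends, go long the forward).
Profit at T = |F_mkt − F*| = |568.37 − 574.2694| = C$5.90 per share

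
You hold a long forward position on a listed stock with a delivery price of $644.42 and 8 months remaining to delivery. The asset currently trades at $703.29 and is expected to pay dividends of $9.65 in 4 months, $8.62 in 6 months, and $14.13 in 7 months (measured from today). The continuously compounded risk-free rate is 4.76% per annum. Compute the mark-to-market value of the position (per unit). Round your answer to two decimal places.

$47.34

PV(remaining dividends) I = 9.65·e^(−0.0476·4/12) + 8.62·e^(−0.0476·6/12) + 14.13·e^(−0.0476·7/12) = 31.6584
Current forward F = (S − I)·e^(rT) = (703.29 − 31.6584)·e^(0.0476·8/12) = 671.6316 × 1.032242 = 693.2863
Value (long) = (F − K)·e^(−rT) = (693.2863 − 644.42) × 0.968765 = 47.3400
Value = $47.34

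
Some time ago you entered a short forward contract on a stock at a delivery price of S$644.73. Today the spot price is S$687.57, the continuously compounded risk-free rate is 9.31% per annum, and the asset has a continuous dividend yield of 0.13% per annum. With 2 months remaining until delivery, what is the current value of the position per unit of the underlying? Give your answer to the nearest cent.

-S$52.62

Current fair forward for the remaining 2 months: F = S·e^((r − q)·T), (r − q) = 0.0931 − 0.0013 = 0.0918
F = 687.57 · e^(0.0918 × 2/12) = 687.57 × 1.015418 = 698.1710
Value of long forward = (F − K)·e^(−rT) = (698.1710 − 644.73) · e^(−0.0931·2/12)
= 53.4410 × 0.984603 = 52.62
Short position value = −(long value) = -S$52.62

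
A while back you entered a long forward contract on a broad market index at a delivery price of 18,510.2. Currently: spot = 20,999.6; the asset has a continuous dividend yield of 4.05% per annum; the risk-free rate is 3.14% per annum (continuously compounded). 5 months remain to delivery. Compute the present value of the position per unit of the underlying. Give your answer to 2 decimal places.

2378.60

Current fair forward for the remaining 5 months: F = S·e^((r − q)·T), (r − q) = 0.0314 − 0.0405 = -0.0091
F = 20999.6 · e^(-0.0091 × 5/12) = 20999.6 × 0.99621551 = 20920.1272
Value of long forward = (F − K)·e^(−rT) = (20920.1272 − 18510.2) · e^(−0.0314·5/12)
= 2409.9272 × 0.98700188 = 2378.60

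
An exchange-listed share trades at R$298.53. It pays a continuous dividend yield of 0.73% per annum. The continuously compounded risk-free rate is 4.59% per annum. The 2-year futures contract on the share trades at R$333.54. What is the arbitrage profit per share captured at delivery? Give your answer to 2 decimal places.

Fair futures: F* = S·e^(carry·T), with carry = (r − q) = 0.0459 − 0.0073 = 0.0386
F* = 298.53 · e^(0.0386 × 2) = 298.53 · e^0.077200 = 298.53 × 1.080258 = R$322.4894
Market R$333.54 > fair R$322.4894: forward overpriced → cash-and-carry (buy spot, short the forward).
At maturity, profit = |F_mkt − F*| = |333.54 − 322.4894| = R$11.05 per share

R$11.05 per share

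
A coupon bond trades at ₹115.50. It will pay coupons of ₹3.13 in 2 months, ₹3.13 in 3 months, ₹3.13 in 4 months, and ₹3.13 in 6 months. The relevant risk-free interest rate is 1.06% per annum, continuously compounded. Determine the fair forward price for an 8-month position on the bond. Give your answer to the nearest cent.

PV(coupons) I = 3.13·e^(−0.0106·2/12) + 3.13·e^(−0.0106·3/12) + 3.13·e^(−0.0106·4/12) + 3.13·e^(−0.0106·6/12)
I = 3.1245 + 3.1217 + 3.1190 + 3.1135 = 12.4787
F = (S − I)·e^(rT) = (115.50 − 12.4787) · e^(0.0106·8/12)
= 103.0213 · e^0.007067 = 103.0213 × 1.007092 = ₹103.75

₹103.75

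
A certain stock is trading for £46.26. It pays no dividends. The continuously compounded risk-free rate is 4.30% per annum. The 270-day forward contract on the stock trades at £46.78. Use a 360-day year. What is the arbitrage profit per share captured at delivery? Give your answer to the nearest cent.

£1.00 per share

Fair forward: F* = S·e^(carry·T), with carry = r = 0.0430
F* = 46.26 · e^(0.0430 × 270/360) = 46.26 · e^0.032250 = 46.26 × 1.032776 = £47.7762
Market £46.78 < fair £47.7762: forward underpriced → reverse cash-and-carry (short spot, go long the forward).
At maturity, profit = |F_mkt − F*| = |46.78 − 47.7762| = £1.00 per share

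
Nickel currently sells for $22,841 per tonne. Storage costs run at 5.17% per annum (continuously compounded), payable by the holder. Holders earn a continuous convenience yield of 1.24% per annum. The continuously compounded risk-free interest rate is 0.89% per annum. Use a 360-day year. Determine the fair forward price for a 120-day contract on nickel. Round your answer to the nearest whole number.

Net carry = r + u − y = 0.0089 + 0.0517 − 0.0124 = 0.0482
F = S·e^((r+u−y)T) = 22841 · e^(0.0482 × 120/360) = 22841 · e^0.016067
= 22841 × 1.016197 = $23,211 per tonne

$23,211 per tonne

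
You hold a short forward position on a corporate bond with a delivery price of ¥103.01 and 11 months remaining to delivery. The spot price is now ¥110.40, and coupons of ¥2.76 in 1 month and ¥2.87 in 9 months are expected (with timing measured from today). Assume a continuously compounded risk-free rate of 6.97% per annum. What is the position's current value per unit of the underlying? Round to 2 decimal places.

PV(remaining coupons) I = 2.76·e^(−0.0697·1/12) + 2.87·e^(−0.0697·9/12) = 5.4678
Current forward F = (S − I)·e^(rT) = (110.40 − 5.4678)·e^(0.0697·11/12) = 104.9322 × 1.065977 = 111.8553
Value (long) = (F − K)·e^(−rT) = (111.8553 − 103.01) × 0.938107 = 8.2978
Short position value = −(long value) = -¥8.30

-¥8.30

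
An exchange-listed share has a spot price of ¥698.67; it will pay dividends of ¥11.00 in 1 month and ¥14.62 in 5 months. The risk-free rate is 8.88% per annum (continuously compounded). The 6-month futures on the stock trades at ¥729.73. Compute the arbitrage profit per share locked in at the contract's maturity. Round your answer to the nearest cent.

¥25.48 per share

PV(dividends) I = 11.00·e^(−0.0888·1/12) + 14.62·e^(−0.0888·5/12) = 25.0078
Fair futures F* = (S − I)·e^(rT) = (698.67 − 25.0078)·e^0.044400 = 673.6622 × 1.045400 = 704.2465
Market ¥729.73 > fair 704.2465: forward overpriced → cash-and-carry (borrow at r, buy the stock and collect the dividends, short the forward).
Profit at T = |F_mkt − F*| = |729.73 − 704.2465| = ¥25.48 per share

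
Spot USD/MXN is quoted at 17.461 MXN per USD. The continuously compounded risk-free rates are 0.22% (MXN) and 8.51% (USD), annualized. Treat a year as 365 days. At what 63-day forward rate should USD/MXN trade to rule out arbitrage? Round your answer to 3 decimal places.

F = S·e^((r_MXN − r_USD)T) = 17.461 · e^((0.0022 − 0.0851) × 63/365)
= 17.461 · e^-0.014309 = 17.461 × 0.985793
F = 17.213 MXN per USD

17.213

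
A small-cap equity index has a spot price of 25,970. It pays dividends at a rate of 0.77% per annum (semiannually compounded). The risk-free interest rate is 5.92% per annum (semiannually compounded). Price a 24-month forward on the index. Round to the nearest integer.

F = S · (1+r/2)^(2T) / (1+q/2)^(2T)
= 25970 × 1.123761 / 1.015489 = 25970 × 1.106621
F = 28,739

28,739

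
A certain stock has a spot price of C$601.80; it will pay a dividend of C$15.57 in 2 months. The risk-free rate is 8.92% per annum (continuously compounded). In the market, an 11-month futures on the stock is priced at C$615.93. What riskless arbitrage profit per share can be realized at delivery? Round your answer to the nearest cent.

C$20.50 per share

PV(dividends) I = 15.57·e^(−0.0892·2/12) = 15.3402
Fair futures F* = (S − I)·e^(rT) = (601.80 − 15.3402)·e^0.081767 = 586.4598 × 1.085203 = 636.4279
Market C$615.93 < fair 636.4279: forward underpriced → reverse cash-and-carry (short the stock, invest proceeds at r, pay the dividends, go long the forward).
Profit at T = |F_mkt − F*| = |615.93 − 636.4279| = C$20.50 per share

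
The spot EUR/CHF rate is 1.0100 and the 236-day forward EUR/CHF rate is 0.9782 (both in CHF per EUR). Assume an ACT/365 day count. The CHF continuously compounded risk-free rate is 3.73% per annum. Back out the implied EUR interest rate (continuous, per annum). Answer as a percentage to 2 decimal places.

8.68%

F = S·e^((r_CHF − r_EUR)T) ⇒ r_EUR = r_CHF − ln(F/S)/T
ln(0.9782/1.0100) = -0.031991; /(236/365) = -0.049478
r_EUR = 0.0373 + 0.049478 = 0.086778
r_EUR = 8.68%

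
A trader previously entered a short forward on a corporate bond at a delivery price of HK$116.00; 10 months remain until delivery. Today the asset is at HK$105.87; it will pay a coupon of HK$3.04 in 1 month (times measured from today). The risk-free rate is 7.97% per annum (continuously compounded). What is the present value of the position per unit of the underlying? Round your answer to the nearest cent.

HK$5.70

PV(remaining coupons) I = 3.04·e^(−0.0797·1/12) = 3.0199
Current forward F = (S − I)·e^(rT) = (105.87 − 3.0199)·e^(0.0797·10/12) = 102.8501 × 1.068672 = 109.9130
Value (long) = (F − K)·e^(−rT) = (109.9130 − 116.00) × 0.935741 = -5.6959
Short position value = −(long value) = HK$5.70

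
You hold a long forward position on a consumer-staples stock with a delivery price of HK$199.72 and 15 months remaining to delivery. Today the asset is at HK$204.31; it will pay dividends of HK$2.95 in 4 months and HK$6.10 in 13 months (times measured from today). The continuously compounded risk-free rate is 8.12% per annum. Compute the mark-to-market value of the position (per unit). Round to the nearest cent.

HK$15.41

PV(remaining dividends) I = 2.95·e^(−0.0812·4/12) + 6.10·e^(−0.0812·13/12) = 8.4576
Current forward F = (S − I)·e^(rT) = (204.31 − 8.4576)·e^(0.0812·15/12) = 195.8524 × 1.106830 = 216.7753
Value (long) = (F − K)·e^(−rT) = (216.7753 − 199.72) × 0.903481 = 15.4091
Value = HK$15.41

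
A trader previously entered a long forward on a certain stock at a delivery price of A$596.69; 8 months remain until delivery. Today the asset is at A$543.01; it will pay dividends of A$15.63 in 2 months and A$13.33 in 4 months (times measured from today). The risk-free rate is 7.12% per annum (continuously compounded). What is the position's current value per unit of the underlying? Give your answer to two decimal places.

PV(remaining dividends) I = 15.63·e^(−0.0712·2/12) + 13.33·e^(−0.0712·4/12) = 28.4630
Current forward F = (S − I)·e^(rT) = (543.01 − 28.4630)·e^(0.0712·8/12) = 514.5470 × 1.048611 = 539.5596
Value (long) = (F − K)·e^(−rT) = (539.5596 − 596.69) × 0.953642 = -54.4819
Value = -A$54.48

-A$54.48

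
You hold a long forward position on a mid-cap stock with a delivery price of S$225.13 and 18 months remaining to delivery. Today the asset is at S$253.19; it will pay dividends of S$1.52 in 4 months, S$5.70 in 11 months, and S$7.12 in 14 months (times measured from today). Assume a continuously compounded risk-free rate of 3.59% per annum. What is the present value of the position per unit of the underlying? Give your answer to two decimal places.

PV(remaining dividends) I = 1.52·e^(−0.0359·4/12) + 5.70·e^(−0.0359·11/12) + 7.12·e^(−0.0359·14/12) = 13.8453
Current forward F = (S − I)·e^(rT) = (253.19 − 13.8453)·e^(0.0359·18/12) = 239.3447 × 1.055326 = 252.5867
Value (long) = (F − K)·e^(−rT) = (252.5867 − 225.13) × 0.947574 = 26.0173
Value = S$26.02

S$26.02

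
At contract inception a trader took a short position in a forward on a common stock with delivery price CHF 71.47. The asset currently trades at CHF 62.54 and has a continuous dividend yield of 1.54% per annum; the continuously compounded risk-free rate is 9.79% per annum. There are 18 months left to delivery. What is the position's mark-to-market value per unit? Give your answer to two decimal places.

Current fair forward for the remaining 18 months: F = S·e^((r − q)·T), (r − q) = 0.0979 − 0.0154 = 0.0825
F = 62.54 · e^(0.0825 × 18/12) = 62.54 × 1.131733 = 70.7786
Value of long forward = (F − K)·e^(−rT) = (70.7786 − 71.47) · e^(−0.0979·18/12)
= -0.6914 × 0.863423 = -0.60
Short position value = −(long value) = CHF 0.60

CHF 0.60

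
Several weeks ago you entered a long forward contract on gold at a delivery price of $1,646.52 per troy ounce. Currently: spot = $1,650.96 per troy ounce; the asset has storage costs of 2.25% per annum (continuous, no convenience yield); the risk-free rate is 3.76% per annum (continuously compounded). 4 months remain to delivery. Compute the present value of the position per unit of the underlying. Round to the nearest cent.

Current fair forward for the remaining 4 months: F = S·e^((r + u)·T), (r + u) = 0.0376 + 0.0225 = 0.0601
F = 1650.96 · e^(0.0601 × 4/12) = 1650.96 × 1.02023535 = 1684.3678
Value of long forward = (F − K)·e^(−rT) = (1684.3678 − 1646.52) · e^(−0.0376·4/12)
= 37.8478 × 0.98754488 = 37.38

$37.38 per troy ounce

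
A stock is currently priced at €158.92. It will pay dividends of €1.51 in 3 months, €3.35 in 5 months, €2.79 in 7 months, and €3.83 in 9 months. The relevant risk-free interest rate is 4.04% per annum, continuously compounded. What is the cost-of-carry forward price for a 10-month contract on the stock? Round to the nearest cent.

€152.75

PV(dividends) I = 1.51·e^(−0.0404·3/12) + 3.35·e^(−0.0404·5/12) + 2.79·e^(−0.0404·7/12) + 3.83·e^(−0.0404·9/12)
I = 1.4948 + 3.2941 + 2.7250 + 3.7157 = 11.2296
F = (S − I)·e^(rT) = (158.92 − 11.2296) · e^(0.0404·10/12)
= 147.6904 · e^0.033667 = 147.6904 × 1.034240 = €152.75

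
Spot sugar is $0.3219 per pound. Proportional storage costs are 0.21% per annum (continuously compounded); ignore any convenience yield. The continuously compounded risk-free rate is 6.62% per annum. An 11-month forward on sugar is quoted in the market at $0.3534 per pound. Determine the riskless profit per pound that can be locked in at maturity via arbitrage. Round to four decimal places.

Fair forward: F* = S·e^(carry·T), with carry = (r + u) = 0.0662 + 0.0021 = 0.0683
F* = 0.3219 · e^(0.0683 × 11/12) = 0.3219 · e^0.062608 = 0.3219 × 1.064609 = $0.3427
Market $0.3534 > fair $0.3427: forward overpriced → cash-and-carry (buy spot, short the forward).
At maturity, profit = |F_mkt − F*| = |0.3534 − 0.3427| = $0.0107 per pound

$0.0107 per pound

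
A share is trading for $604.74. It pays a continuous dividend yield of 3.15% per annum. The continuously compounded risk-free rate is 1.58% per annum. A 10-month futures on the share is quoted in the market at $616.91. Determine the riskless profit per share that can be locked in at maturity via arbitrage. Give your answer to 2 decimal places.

Fair futures: F* = S·e^(carry·T), with carry = (r − q) = 0.0158 − 0.0315 = -0.0157
F* = 604.74 · e^(-0.0157 × 10/12) = 604.74 · e^-0.013083 = 604.74 × 0.987002 = $596.8796
Market $616.91 > fair $596.8796: forward overpriced → cash-and-carry (buy spot, short the forward).
At maturity, profit = |F_mkt − F*| = |616.91 − 596.8796| = $20.03 per share

$20.03 per share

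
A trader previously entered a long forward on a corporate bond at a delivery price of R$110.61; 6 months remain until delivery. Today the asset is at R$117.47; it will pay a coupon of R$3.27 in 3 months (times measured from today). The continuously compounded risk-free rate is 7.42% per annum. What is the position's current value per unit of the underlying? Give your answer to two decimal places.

PV(remaining coupons) I = 3.27·e^(−0.0742·3/12) = 3.2099
Current forward F = (S − I)·e^(rT) = (117.47 − 3.2099)·e^(0.0742·6/12) = 114.2601 × 1.037797 = 118.5788
Value (long) = (F − K)·e^(−rT) = (118.5788 − 110.61) × 0.963580 = 7.6786
Value = R$7.68

R$7.68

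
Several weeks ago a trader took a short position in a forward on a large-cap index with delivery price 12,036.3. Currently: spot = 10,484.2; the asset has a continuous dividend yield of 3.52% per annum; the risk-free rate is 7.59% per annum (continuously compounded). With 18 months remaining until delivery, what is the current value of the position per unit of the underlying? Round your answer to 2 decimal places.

796.10

Current fair forward for the remaining 18 months: F = S·e^((r − q)·T), (r − q) = 0.0759 − 0.0352 = 0.0407
F = 10484.2 · e^(0.0407 × 18/12) = 10484.2 × 1.06295206 = 11144.2020
Value of long forward = (F − K)·e^(−rT) = (11144.2020 − 12036.3) · e^(−0.0759·18/12)
= -892.0980 × 0.89239180 = -796.10
Short position value = −(long value) = 796.10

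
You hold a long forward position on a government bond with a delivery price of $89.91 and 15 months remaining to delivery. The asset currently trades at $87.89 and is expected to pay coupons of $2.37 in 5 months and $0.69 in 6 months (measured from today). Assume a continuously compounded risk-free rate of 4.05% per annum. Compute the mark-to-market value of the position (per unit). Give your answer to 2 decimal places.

PV(remaining coupons) I = 2.37·e^(−0.0405·5/12) + 0.69·e^(−0.0405·6/12) = 3.0065
Current forward F = (S − I)·e^(rT) = (87.89 − 3.0065)·e^(0.0405·15/12) = 84.8835 × 1.051928 = 89.2913
Value (long) = (F − K)·e^(−rT) = (89.2913 − 89.91) × 0.950635 = -0.5882
Value = -$0.59

-$0.59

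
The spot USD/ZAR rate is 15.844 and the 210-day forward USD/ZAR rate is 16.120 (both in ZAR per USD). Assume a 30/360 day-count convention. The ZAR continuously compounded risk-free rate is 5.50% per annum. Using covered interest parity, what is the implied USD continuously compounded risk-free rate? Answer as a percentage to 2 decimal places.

F = S·e^((r_ZAR − r_USD)T) ⇒ r_USD = r_ZAR − ln(F/S)/T
ln(16.120/15.844) = 0.017270; /(210/360) = 0.029606
r_USD = 0.0550 − 0.029606 = 0.025394
r_USD = 2.54%

2.54%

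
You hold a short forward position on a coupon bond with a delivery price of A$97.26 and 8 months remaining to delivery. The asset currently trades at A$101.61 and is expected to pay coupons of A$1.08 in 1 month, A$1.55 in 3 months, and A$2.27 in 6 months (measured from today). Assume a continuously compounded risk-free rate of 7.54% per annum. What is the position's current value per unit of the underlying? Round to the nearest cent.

-A$4.34

PV(remaining coupons) I = 1.08·e^(−0.0754·1/12) + 1.55·e^(−0.0754·3/12) + 2.27·e^(−0.0754·6/12) = 4.7803
Current forward F = (S − I)·e^(rT) = (101.61 − 4.7803)·e^(0.0754·8/12) = 96.8297 × 1.051551 = 101.8214
Value (long) = (F − K)·e^(−rT) = (101.8214 − 97.26) × 0.950976 = 4.3378
Short position value = −(long value) = -A$4.34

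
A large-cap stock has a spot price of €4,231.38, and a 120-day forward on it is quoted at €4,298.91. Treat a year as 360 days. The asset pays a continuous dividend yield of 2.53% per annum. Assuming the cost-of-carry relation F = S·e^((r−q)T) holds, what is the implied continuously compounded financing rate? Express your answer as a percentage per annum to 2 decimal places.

From F = S·e^((r−q)T): (r − q) = ln(F/S)/T
ln(4298.91/4231.38) = ln(1.015959) = 0.015833
(r − q) = 0.015833 / (120/360) = 0.047499
r = ln(F/S)/T + q = 0.047499 + 0.0253 = 0.072799
r = 7.28%

7.28%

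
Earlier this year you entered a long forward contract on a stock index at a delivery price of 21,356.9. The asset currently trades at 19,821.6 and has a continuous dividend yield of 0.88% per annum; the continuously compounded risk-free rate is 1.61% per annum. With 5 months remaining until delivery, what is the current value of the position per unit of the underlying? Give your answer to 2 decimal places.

-1465.06

Current fair forward for the remaining 5 months: F = S·e^((r − q)·T), (r − q) = 0.0161 − 0.0088 = 0.0073
F = 19821.6 · e^(0.0073 × 5/12) = 19821.6 × 1.00304630 = 19881.9825
Value of long forward = (F − K)·e^(−rT) = (19881.9825 − 21356.9) · e^(−0.0161·5/12)
= -1474.9175 × 0.99331412 = -1465.06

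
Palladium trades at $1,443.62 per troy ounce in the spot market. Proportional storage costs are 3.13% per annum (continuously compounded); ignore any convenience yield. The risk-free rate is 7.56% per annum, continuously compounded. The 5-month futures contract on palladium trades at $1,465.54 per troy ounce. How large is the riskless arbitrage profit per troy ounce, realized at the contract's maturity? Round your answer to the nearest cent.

Fair futures: F* = S·e^(carry·T), with carry = (r + u) = 0.0756 + 0.0313 = 0.1069
F* = 1443.62 · e^(0.1069 × 5/12) = 1443.62 · e^0.04454167 = 1443.62 × 1.04554854 = $1509.3748
Market $1465.54 < fair $1509.3748: forward underpriced → reverse cash-and-carry (short spot, go long the forward).
At maturity, profit = |F_mkt − F*| = |1465.54 − 1509.3748| = $43.83 per troy ounce

$43.83 per troy ounce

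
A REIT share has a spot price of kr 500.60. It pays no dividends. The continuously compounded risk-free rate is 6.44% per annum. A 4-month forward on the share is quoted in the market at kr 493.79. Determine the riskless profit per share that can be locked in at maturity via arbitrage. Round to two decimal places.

kr 17.67 per share

Fair forward: F* = S·e^(carry·T), with carry = r = 0.0644
F* = 500.60 · e^(0.0644 × 4/12) = 500.60 · e^0.021467 = 500.60 × 1.021699 = kr 511.4625
Market kr 493.79 < fair kr 511.4625: forward underpriced → reverse cash-and-carry (short spot, go long the forward).
At maturity, profit = |F_mkt − F*| = |493.79 − 511.4625| = kr 17.67 per share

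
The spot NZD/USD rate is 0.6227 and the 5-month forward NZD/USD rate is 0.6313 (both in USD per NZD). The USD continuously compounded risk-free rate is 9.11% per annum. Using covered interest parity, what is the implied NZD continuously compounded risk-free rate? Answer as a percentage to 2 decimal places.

F = S·e^((r_USD − r_NZD)T) ⇒ r_NZD = r_USD − ln(F/S)/T
ln(0.6313/0.6227) = 0.013716; /(5/12) = 0.032918
r_NZD = 0.0911 − 0.032918 = 0.058182
r_NZD = 5.82%

5.82%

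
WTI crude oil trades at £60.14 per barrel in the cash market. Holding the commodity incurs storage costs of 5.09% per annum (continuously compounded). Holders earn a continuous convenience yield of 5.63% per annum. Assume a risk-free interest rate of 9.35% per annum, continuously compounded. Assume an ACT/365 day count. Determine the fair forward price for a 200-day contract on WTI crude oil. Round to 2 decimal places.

Net carry = r + u − y = 0.0935 + 0.0509 − 0.0563 = 0.0881
F = S·e^((r+u−y)T) = 60.14 · e^(0.0881 × 200/365) = 60.14 · e^0.048274
= 60.14 × 1.049458 = £63.11 per barrel

£63.11 per barrel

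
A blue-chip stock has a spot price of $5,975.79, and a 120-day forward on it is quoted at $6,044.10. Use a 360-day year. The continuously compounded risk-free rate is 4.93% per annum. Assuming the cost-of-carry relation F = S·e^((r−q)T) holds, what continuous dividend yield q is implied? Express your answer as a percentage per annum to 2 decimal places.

From F = S·e^((r−q)T): (r − q) = ln(F/S)/T
ln(6044.10/5975.79) = ln(1.011431) = 0.011366
(r − q) = 0.011366 / (120/360) = 0.034098
q = r − ln(F/S)/T = 0.0493 − 0.034098 = 0.015202
q = 1.52%

1.52%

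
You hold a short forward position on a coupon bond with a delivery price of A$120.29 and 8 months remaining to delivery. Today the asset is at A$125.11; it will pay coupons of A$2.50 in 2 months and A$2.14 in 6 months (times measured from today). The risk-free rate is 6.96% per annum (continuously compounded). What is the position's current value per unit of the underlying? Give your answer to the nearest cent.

PV(remaining coupons) I = 2.50·e^(−0.0696·2/12) + 2.14·e^(−0.0696·6/12) = 4.5380
Current forward F = (S − I)·e^(rT) = (125.11 − 4.5380)·e^(0.0696·8/12) = 120.5720 × 1.047493 = 126.2983
Value (long) = (F − K)·e^(−rT) = (126.2983 − 120.29) × 0.954660 = 5.7359
Short position value = −(long value) = -A$5.74

-A$5.74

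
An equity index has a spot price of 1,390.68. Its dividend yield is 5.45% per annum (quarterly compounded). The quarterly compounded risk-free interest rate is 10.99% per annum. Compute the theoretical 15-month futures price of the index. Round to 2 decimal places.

1,488.32

F = S · (1+r/4)^(4T) / (1+q/4)^(4T)
= 1390.68 × 1.14513402 / 1.07000687 = 1390.68 × 1.07021184
F = 1,488.32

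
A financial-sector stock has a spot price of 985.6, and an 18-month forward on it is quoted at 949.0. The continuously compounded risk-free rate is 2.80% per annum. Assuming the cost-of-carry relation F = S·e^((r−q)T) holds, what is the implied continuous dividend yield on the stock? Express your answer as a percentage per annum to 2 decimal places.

5.32%

From F = S·e^((r−q)T): (r − q) = ln(F/S)/T
ln(949.0/985.6) = ln(0.962865) = -0.037842
(r − q) = -0.037842 / (18/12) = -0.025228
q = r − ln(F/S)/T = 0.0280 + 0.025228 = 0.053228
q = 5.32%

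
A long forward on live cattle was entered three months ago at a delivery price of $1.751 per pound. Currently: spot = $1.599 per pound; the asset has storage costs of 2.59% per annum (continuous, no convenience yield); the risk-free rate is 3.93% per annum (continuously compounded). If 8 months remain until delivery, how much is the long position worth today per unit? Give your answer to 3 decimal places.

Current fair forward for the remaining 8 months: F = S·e^((r + u)·T), (r + u) = 0.0393 + 0.0259 = 0.0652
F = 1.599 · e^(0.0652 × 8/12) = 1.599 × 1.044425 = 1.6700
Value of long forward = (F − K)·e^(−rT) = (1.6700 − 1.751) · e^(−0.0393·8/12)
= -0.0810 × 0.974140 = -0.079

-$0.079 per pound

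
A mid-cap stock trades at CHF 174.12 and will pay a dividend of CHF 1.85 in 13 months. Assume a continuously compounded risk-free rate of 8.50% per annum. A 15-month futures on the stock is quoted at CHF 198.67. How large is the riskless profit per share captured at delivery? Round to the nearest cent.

PV(dividends) I = 1.85·e^(−0.0850·13/12) = 1.6873
Fair futures F* = (S − I)·e^(rT) = (174.12 − 1.6873)·e^0.106250 = 172.4327 × 1.112100 = 191.7624
Market CHF 198.67 > fair 191.7624: forward overpriced → cash-and-carry (borrow at r, buy the stock and collect the dividends, short the forward).
Profit at T = |F_mkt − F*| = |198.67 − 191.7624| = CHF 6.91 per share

CHF 6.91 per share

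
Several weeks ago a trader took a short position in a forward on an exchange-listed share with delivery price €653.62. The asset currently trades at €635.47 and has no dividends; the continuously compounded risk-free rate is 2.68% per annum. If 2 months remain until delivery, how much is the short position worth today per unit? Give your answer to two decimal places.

€15.24

Current fair forward for the remaining 2 months: F = S·e^(r·T), r = 0.0268
F = 635.47 · e^(0.0268 × 2/12) = 635.47 × 1.004477 = 638.3150
Value of long forward = (F − K)·e^(−rT) = (638.3150 − 653.62) · e^(−0.0268·2/12)
= -15.3050 × 0.995543 = -15.24
Short position value = −(long value) = €15.24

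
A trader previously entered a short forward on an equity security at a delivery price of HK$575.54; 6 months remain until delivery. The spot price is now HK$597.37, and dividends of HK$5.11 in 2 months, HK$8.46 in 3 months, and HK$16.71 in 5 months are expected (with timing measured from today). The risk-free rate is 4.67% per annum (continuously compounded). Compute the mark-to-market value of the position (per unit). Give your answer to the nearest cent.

PV(remaining dividends) I = 5.11·e^(−0.0467·2/12) + 8.46·e^(−0.0467·3/12) + 16.71·e^(−0.0467·5/12) = 29.8202
Current forward F = (S − I)·e^(rT) = (597.37 − 29.8202)·e^(0.0467·6/12) = 567.5498 × 1.023625 = 580.9582
Value (long) = (F − K)·e^(−rT) = (580.9582 − 575.54) × 0.976921 = 5.2932
Short position value = −(long value) = -HK$5.29

-HK$5.29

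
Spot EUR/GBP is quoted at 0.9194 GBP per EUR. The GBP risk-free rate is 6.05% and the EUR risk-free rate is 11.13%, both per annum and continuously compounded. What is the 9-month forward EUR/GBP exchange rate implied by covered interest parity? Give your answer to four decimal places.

F = S·e^((r_GBP − r_EUR)T) = 0.9194 · e^((0.0605 − 0.1113) × 9/12)
= 0.9194 · e^-0.038100 = 0.9194 × 0.962617
F = 0.8850 GBP per EUR

0.8850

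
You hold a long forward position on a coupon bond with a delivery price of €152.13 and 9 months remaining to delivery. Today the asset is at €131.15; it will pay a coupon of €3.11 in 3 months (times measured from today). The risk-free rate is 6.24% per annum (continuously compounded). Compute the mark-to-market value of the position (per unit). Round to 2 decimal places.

PV(remaining coupons) I = 3.11·e^(−0.0624·3/12) = 3.0619
Current forward F = (S − I)·e^(rT) = (131.15 − 3.0619)·e^(0.0624·9/12) = 128.0881 × 1.047912 = 134.2251
Value (long) = (F − K)·e^(−rT) = (134.2251 − 152.13) × 0.954278 = -17.0863
Value = -€17.09

-€17.09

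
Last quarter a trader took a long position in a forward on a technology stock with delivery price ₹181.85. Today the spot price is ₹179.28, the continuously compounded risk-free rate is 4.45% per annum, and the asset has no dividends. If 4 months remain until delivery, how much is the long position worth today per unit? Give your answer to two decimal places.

Current fair forward for the remaining 4 months: F = S·e^(r·T), r = 0.0445
F = 179.28 · e^(0.0445 × 4/12) = 179.28 × 1.014944 = 181.9592
Value of long forward = (F − K)·e^(−rT) = (181.9592 − 181.85) · e^(−0.0445·4/12)
= 0.1092 × 0.985276 = 0.11

₹0.11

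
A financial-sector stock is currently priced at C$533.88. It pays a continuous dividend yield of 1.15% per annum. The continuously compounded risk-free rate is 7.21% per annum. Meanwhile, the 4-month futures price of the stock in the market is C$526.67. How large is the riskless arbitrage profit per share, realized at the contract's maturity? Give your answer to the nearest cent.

Fair futures: F* = S·e^(carry·T), with carry = (r − q) = 0.0721 − 0.0115 = 0.0606
F* = 533.88 · e^(0.0606 × 4/12) = 533.88 · e^0.020200 = 533.88 × 1.020405 = C$544.7738
Market C$526.67 < fair C$544.7738: forward underpriced → reverse cash-and-carry (short spot, go long the forward).
At maturity, profit = |F_mkt − F*| = |526.67 − 544.7738| = C$18.10 per share

C$18.10 per share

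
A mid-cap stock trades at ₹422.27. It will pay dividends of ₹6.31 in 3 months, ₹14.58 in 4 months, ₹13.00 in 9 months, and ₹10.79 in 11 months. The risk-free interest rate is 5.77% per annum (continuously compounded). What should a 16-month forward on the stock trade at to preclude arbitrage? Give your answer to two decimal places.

PV(dividends) I = 6.31·e^(−0.0577·3/12) + 14.58·e^(−0.0577·4/12) + 13.00·e^(−0.0577·9/12) + 10.79·e^(−0.0577·11/12)
I = 6.2196 + 14.3023 + 12.4494 + 10.2341 = 43.2054
F = (S − I)·e^(rT) = (422.27 − 43.2054) · e^(0.0577·16/12)
= 379.0646 · e^0.076933 = 379.0646 × 1.079970 = ₹409.38

₹409.38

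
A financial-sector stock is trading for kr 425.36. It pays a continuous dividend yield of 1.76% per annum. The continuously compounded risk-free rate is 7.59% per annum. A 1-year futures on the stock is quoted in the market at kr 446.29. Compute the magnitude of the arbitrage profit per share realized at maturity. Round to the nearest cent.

kr 4.61 per share

Fair futures: F* = S·e^(carry·T), with carry = (r − q) = 0.0759 − 0.0176 = 0.0583
F* = 425.36 · e^(0.0583 × 1) = 425.36 · e^0.058300 = 425.36 × 1.060033 = kr 450.8956
Market kr 446.29 < fair kr 450.8956: forward underpriced → reverse cash-and-carry (short spot, go long the forward).
At maturity, profit = |F_mkt − F*| = |446.29 − 450.8956| = kr 4.61 per share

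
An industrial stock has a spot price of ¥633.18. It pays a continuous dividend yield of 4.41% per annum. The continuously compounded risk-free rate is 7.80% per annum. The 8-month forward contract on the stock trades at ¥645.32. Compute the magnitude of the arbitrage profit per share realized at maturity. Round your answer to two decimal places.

¥2.33 per share

Fair forward: F* = S·e^(carry·T), with carry = (r − q) = 0.0780 − 0.0441 = 0.0339
F* = 633.18 · e^(0.0339 × 8/12) = 633.18 · e^0.022600 = 633.18 × 1.022857 = ¥647.6526
Market ¥645.32 < fair ¥647.6526: forward underpriced → reverse cash-and-carry (short spot, go long the forward).
At maturity, profit = |F_mkt − F*| = |645.32 − 647.6526| = ¥2.33 per share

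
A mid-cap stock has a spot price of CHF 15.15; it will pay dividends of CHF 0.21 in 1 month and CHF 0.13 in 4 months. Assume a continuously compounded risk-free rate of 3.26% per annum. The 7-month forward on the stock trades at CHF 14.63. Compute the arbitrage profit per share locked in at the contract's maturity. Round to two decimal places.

PV(dividends) I = 0.21·e^(−0.0326·1/12) + 0.13·e^(−0.0326·4/12) = 0.3380
Fair forward F* = (S − I)·e^(rT) = (15.15 − 0.3380)·e^0.019017 = 14.8120 × 1.019199 = 15.0964
Market CHF 14.63 < fair 15.0964: forward underpriced → reverse cash-and-carry (short the stock, invest proceeds at r, pay the dividends, go long the forward).
Profit at T = |F_mkt − F*| = |14.63 − 15.0964| = CHF 0.47 per share

CHF 0.47 per share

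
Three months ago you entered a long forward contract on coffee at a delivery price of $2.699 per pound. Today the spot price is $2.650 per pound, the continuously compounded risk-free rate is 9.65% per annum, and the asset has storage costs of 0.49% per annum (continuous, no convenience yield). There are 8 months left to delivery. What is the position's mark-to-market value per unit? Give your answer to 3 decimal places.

$0.128 per pound

Current fair forward for the remaining 8 months: F = S·e^((r + u)·T), (r + u) = 0.0965 + 0.0049 = 0.1014
F = 2.650 · e^(0.1014 × 8/12) = 2.650 × 1.069937 = 2.8353
Value of long forward = (F − K)·e^(−rT) = (2.8353 − 2.699) · e^(−0.0965·8/12)
= 0.1363 × 0.937692 = 0.128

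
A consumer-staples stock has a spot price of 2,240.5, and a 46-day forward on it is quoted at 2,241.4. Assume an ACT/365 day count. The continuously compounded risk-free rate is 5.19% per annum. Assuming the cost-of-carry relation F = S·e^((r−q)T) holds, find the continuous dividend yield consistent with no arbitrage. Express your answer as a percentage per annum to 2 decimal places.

From F = S·e^((r−q)T): (r − q) = ln(F/S)/T
ln(2241.4/2240.5) = ln(1.000402) = 0.000402
(r − q) = 0.000402 / (46/365) = 0.003190
q = r − ln(F/S)/T = 0.0519 − 0.003190 = 0.048710
q = 4.87%

4.87%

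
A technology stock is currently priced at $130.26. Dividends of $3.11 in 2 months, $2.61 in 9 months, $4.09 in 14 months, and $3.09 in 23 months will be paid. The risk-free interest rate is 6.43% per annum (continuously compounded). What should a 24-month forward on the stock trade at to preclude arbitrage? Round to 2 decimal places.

$134.39

PV(dividends) I = 3.11·e^(−0.0643·2/12) + 2.61·e^(−0.0643·9/12) + 4.09·e^(−0.0643·14/12) + 3.09·e^(−0.0643·23/12)
I = 3.0768 + 2.4871 + 3.7944 + 2.7317 = 12.0900
F = (S − I)·e^(rT) = (130.26 − 12.0900) · e^(0.0643·24/12)
= 118.1700 · e^0.128600 = 118.1700 × 1.137235 = $134.39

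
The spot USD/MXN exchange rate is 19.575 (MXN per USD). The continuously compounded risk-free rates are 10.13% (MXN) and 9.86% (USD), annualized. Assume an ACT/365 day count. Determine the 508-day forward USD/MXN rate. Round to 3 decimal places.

19.649

F = S·e^((r_MXN − r_USD)T) = 19.575 · e^((0.1013 − 0.0986) × 508/365)
= 19.575 · e^0.003758 = 19.575 × 1.003765
F = 19.649 MXN per USD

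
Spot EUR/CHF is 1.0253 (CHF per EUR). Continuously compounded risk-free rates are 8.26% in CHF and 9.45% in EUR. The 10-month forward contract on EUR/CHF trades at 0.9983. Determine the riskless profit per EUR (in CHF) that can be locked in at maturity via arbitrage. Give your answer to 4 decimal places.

Fair forward: F* = S·e^(carry·T), with carry = (r_CHF − r_EUR) = 0.0826 − 0.0945 = -0.0119
F* = 1.0253 · e^(-0.0119 × 10/12) = 1.0253 · e^-0.009917 = 1.0253 × 0.990132 = 1.0152
Market 0.9983 < fair 1.0152: forward underpriced → reverse cash-and-carry (short spot, go long the forward).
At maturity, profit = |F_mkt − F*| = |0.9983 − 1.0152| = 0.0169 per EUR (in CHF)

0.0169 per EUR (in CHF)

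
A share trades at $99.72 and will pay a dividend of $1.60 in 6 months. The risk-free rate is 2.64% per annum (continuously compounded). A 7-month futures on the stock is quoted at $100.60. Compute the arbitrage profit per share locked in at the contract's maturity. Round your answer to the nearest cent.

$0.94 per share

PV(dividends) I = 1.60·e^(−0.0264·6/12) = 1.5790
Fair futures F* = (S − I)·e^(rT) = (99.72 − 1.5790)·e^0.015400 = 98.1410 × 1.015519 = 99.6641
Market $100.60 > fair 99.6641: forward overpriced → cash-and-carry (borrow at r, buy the stock and collect the dividends, short the forward).
Profit at T = |F_mkt − F*| = |100.60 − 99.6641| = $0.94 per share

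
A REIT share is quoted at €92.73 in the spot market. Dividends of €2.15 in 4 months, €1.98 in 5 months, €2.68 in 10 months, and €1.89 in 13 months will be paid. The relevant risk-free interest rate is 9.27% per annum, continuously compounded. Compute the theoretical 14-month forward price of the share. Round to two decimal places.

PV(dividends) I = 2.15·e^(−0.0927·4/12) + 1.98·e^(−0.0927·5/12) + 2.68·e^(−0.0927·10/12) + 1.89·e^(−0.0927·13/12)
I = 2.0846 + 1.9050 + 2.4808 + 1.7094 = 8.1798
F = (S − I)·e^(rT) = (92.73 − 8.1798) · e^(0.0927·14/12)
= 84.5502 · e^0.108150 = 84.5502 × 1.114215 = €94.21

€94.21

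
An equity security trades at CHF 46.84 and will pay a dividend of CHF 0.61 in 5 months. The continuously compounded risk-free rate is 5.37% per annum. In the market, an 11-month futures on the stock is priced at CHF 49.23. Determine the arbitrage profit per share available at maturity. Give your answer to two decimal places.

PV(dividends) I = 0.61·e^(−0.0537·5/12) = 0.5965
Fair futures F* = (S − I)·e^(rT) = (46.84 − 0.5965)·e^0.049225 = 46.2435 × 1.050457 = 48.5768
Market CHF 49.23 > fair 48.5768: forward overpriced → cash-and-carry (borrow at r, buy the stock and collect the dividends, short the forward).
Profit at T = |F_mkt − F*| = |49.23 − 48.5768| = CHF 0.65 per share

CHF 0.65 per share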